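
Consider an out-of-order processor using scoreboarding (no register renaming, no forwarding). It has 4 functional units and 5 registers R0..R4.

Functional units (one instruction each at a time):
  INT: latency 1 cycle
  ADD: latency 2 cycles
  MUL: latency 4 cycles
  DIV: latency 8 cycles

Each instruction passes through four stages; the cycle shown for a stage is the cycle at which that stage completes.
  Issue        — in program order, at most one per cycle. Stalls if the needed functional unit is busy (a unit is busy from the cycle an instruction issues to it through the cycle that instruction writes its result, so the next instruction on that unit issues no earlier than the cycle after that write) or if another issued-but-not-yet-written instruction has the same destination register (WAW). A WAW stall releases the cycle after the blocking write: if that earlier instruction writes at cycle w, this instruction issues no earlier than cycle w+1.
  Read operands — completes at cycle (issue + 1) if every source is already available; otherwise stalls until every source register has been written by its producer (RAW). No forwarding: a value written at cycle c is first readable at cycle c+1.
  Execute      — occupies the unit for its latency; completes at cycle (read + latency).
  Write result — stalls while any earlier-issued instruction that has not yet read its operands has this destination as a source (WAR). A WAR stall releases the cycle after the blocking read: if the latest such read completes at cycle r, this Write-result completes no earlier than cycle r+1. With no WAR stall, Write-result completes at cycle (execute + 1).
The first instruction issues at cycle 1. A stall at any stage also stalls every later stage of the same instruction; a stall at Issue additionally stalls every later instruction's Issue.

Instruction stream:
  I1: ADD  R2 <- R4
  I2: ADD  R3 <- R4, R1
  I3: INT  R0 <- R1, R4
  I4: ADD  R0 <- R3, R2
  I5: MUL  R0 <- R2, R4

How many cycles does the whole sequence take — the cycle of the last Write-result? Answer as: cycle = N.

t=1  I1→ADD
t=2  I1 RO
t=4  I1 EX
t=5  I1 WR R2
t=6  I2→ADD
t=7  I2 RO · I3→INT
t=8  I3 RO
t=9  I2 EX · I3 EX
t=10  I2 WR R3 · I3 WR R0
t=11  I4→ADD
t=12  I4 RO
t=14  I4 EX
t=15  I4 WR R0
t=16  I5→MUL
t=17  I5 RO
t=21  I5 EX
t=22  I5 WR R0

cycle = 22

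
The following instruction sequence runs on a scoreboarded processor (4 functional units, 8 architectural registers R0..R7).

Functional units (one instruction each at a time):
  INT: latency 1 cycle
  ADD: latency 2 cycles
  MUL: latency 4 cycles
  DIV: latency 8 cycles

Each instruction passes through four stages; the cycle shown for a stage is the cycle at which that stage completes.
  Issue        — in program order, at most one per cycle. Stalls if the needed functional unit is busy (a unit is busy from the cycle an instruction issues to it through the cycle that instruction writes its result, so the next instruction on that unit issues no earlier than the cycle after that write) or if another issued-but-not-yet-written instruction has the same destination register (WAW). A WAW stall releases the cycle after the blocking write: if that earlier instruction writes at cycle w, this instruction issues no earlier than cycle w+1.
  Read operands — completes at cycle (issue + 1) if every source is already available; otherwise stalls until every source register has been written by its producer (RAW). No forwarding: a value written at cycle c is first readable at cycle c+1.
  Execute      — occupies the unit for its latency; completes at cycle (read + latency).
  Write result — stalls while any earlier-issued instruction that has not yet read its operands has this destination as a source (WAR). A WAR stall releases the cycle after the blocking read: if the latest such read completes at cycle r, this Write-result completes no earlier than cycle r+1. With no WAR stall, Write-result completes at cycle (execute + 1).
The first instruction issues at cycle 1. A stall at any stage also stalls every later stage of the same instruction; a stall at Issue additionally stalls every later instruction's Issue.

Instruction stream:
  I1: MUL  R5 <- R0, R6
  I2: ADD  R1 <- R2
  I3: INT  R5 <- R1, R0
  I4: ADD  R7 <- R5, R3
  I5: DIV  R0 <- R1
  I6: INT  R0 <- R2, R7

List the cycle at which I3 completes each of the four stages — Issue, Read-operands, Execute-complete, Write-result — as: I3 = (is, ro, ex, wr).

cycle 1: I1 issues→MUL
cycle 2: I1 reads · I2 issues→ADD
cycle 3: I2 reads
cycle 5: I2 exec-done
cycle 6: I1 exec-done · I2 writes R1
cycle 7: I1 writes R5
cycle 8: I3 issues→INT
cycle 9: I3 reads · I4 issues→ADD
cycle 10: I3 exec-done · I5 issues→DIV
cycle 11: I3 writes R5 · I5 reads
cycle 12: I4 reads
cycle 14: I4 exec-done
cycle 15: I4 writes R7
cycle 19: I5 exec-done
cycle 20: I5 writes R0
cycle 21: I6 issues→INT
cycle 22: I6 reads
cycle 23: I6 exec-done
cycle 24: I6 writes R0

I3 = (8, 9, 10, 11)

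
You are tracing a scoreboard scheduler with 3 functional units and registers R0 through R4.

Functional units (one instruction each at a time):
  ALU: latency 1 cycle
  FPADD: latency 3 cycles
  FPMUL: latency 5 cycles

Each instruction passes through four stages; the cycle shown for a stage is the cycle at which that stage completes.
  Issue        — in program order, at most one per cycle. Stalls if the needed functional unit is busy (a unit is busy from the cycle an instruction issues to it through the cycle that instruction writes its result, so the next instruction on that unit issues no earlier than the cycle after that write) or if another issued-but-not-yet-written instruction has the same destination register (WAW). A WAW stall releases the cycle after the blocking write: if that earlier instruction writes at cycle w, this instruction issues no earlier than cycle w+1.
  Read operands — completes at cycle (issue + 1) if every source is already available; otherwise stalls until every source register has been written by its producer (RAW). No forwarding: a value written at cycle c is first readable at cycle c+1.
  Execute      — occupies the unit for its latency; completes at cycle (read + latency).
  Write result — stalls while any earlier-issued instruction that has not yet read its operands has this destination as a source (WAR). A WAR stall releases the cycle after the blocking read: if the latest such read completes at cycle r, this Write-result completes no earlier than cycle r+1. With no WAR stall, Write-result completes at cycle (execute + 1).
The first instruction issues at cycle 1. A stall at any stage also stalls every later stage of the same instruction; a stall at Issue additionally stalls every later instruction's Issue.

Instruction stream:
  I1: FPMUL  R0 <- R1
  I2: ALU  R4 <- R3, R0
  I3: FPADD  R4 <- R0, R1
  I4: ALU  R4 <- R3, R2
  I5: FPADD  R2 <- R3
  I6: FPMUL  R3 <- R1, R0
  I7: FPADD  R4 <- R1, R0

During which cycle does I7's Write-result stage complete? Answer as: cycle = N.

cycle = 30

t=1  issue I1 (FPMUL)
t=2  I1 read-ops | issue I2 (ALU)
t=7  I1 finished on FPMUL
t=8  I1→R0
t=9  I2 read-ops
t=10  I2 finished on ALU
t=11  I2→R4
t=12  issue I3 (FPADD)
t=13  I3 read-ops
t=16  I3 finished on FPADD
t=17  I3→R4
t=18  issue I4 (ALU)
t=19  I4 read-ops | issue I5 (FPADD)
t=20  I4 finished on ALU | I5 read-ops | issue I6 (FPMUL)
t=21  I4→R4 | I6 read-ops
t=23  I5 finished on FPADD
t=24  I5→R2
t=25  issue I7 (FPADD)
t=26  I6 finished on FPMUL | I7 read-ops
t=27  I6→R3
t=29  I7 finished on FPADD
t=30  I7→R4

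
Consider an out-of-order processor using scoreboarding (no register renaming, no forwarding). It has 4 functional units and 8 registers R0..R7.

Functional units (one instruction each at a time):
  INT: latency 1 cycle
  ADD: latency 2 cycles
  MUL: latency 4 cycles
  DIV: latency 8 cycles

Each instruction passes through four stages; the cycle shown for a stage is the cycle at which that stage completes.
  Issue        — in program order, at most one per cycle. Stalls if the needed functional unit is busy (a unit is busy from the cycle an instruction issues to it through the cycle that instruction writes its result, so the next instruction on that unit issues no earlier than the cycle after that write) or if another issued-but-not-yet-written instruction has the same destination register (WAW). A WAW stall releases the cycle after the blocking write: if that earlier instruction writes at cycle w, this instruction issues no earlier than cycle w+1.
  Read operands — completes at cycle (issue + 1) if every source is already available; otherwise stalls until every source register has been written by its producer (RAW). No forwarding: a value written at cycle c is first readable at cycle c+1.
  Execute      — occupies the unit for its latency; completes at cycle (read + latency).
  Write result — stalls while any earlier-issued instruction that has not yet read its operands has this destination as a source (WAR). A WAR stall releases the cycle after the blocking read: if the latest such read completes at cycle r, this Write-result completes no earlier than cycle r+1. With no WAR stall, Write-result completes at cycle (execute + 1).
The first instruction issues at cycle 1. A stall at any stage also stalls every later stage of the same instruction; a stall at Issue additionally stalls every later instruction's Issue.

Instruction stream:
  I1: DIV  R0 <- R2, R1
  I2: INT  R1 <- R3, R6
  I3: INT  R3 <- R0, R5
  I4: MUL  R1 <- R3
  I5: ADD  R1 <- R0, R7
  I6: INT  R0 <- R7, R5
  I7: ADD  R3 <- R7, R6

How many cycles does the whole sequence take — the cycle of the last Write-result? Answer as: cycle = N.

cycle = 30

1) issue 1, read 2, done 10, write 11
2) issue 2, read 3, done 4, write 5
3) issue 6, read 12, done 13, write 14  <struct: INT busy until I2 writes@5 / RAW R0: wait I1 write@11>
4) issue 7, read 15, done 19, write 20  <RAW R3: wait I3 write@14>
5) issue 21, read 22, done 24, write 25  <WAW R1: wait I4 write@20>
6) issue 22, read 23, done 24, write 25
7) issue 26, read 27, done 29, write 30  <struct: ADD busy until I5 writes@25>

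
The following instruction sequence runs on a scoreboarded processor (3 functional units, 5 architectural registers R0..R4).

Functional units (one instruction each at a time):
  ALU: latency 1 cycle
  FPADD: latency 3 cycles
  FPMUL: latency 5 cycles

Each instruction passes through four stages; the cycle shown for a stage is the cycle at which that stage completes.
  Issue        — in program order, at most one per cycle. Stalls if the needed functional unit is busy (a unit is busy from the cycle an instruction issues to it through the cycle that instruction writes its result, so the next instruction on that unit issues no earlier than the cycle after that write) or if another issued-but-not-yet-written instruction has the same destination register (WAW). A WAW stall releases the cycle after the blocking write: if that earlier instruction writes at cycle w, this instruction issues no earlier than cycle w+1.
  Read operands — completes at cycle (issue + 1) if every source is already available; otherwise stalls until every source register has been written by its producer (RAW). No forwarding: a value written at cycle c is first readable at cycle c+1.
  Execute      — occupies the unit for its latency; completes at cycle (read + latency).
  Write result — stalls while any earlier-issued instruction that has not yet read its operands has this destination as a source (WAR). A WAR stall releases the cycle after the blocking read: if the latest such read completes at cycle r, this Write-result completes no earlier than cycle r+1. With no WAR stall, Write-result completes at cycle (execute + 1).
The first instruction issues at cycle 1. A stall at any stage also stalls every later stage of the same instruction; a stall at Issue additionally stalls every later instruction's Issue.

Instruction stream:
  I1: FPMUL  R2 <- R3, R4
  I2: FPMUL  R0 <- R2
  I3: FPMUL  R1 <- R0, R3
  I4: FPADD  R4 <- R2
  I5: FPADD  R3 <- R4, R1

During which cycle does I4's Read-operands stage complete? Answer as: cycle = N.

I1: IS=1 RO=2 EX=7 WR=8
I2: IS=9 RO=10 EX=15 WR=16  [struct: FPMUL busy until I1 writes@8]
I3: IS=17 RO=18 EX=23 WR=24  [struct: FPMUL busy until I2 writes@16]
I4: IS=18 RO=19 EX=22 WR=23
I5: IS=24 RO=25 EX=28 WR=29  [struct: FPADD busy until I4 writes@23]

cycle = 19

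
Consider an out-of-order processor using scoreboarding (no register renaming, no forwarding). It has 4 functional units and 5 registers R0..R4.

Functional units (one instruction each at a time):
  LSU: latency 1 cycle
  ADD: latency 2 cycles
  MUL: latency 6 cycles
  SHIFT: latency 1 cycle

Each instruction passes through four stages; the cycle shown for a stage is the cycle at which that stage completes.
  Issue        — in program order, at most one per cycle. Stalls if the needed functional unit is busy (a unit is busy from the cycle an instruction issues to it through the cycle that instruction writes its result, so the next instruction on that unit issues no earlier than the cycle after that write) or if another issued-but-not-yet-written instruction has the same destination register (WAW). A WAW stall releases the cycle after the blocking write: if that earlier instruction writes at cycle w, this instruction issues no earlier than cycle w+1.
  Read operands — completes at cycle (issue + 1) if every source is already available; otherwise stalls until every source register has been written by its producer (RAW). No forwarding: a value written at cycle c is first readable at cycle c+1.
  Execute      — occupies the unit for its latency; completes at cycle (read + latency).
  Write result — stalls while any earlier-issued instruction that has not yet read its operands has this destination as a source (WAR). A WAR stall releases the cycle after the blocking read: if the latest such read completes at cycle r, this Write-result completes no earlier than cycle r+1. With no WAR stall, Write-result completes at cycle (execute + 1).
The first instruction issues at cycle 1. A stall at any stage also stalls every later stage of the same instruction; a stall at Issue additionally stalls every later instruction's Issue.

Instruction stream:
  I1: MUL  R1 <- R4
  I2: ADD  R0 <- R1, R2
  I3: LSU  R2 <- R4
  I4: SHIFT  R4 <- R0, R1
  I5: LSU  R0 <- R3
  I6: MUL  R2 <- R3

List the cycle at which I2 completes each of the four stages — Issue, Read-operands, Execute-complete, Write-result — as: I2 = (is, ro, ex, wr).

t=1  I1 dispatched to MUL
t=2  I1 operands ready, I2 dispatched to ADD
t=3  I3 dispatched to LSU
t=4  I3 operands ready, I4 dispatched to SHIFT
t=5  I3 complete
t=8  I1 complete
t=9  R1←I1
t=10  I2 operands ready
t=11  R2←I3
t=12  I2 complete
t=13  R0←I2
t=14  I4 operands ready, I5 dispatched to LSU
t=15  I4 complete, I5 operands ready, I6 dispatched to MUL
t=16  R4←I4, I5 complete, I6 operands ready
t=17  R0←I5
t=22  I6 complete
t=23  R2←I6

I2 = (2, 10, 12, 13)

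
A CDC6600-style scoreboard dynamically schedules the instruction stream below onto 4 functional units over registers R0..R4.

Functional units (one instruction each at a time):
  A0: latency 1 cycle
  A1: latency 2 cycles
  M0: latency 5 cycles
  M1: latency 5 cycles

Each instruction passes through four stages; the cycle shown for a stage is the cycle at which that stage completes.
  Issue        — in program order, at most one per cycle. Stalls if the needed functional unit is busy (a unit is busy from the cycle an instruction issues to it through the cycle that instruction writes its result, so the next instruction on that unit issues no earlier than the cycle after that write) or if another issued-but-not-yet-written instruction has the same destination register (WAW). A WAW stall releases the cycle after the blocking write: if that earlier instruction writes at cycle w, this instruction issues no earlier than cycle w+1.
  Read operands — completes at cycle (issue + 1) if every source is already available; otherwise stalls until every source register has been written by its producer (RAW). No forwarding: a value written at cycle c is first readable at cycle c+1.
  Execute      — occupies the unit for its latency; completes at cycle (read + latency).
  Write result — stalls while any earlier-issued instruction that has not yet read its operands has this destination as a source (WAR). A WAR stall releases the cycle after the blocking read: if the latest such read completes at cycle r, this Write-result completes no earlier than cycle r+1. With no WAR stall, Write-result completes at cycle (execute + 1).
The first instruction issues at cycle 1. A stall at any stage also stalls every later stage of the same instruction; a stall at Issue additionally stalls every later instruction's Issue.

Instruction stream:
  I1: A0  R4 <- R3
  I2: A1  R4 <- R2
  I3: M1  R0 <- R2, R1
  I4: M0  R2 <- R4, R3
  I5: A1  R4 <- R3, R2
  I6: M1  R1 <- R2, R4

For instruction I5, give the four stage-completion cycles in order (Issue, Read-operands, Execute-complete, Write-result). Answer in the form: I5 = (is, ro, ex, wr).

cycle 1: issue I1 (A0)
cycle 2: I1 read-ops
cycle 3: I1 finished on A0
cycle 4: I1→R4
cycle 5: issue I2 (A1)
cycle 6: I2 read-ops · issue I3 (M1)
cycle 7: I3 read-ops · issue I4 (M0)
cycle 8: I2 finished on A1
cycle 9: I2→R4
cycle 10: I4 read-ops · issue I5 (A1)
cycle 12: I3 finished on M1
cycle 13: I3→R0
cycle 14: issue I6 (M1)
cycle 15: I4 finished on M0
cycle 16: I4→R2
cycle 17: I5 read-ops
cycle 19: I5 finished on A1
cycle 20: I5→R4
cycle 21: I6 read-ops
cycle 26: I6 finished on M1
cycle 27: I6→R1

I5 = (10, 17, 19, 20)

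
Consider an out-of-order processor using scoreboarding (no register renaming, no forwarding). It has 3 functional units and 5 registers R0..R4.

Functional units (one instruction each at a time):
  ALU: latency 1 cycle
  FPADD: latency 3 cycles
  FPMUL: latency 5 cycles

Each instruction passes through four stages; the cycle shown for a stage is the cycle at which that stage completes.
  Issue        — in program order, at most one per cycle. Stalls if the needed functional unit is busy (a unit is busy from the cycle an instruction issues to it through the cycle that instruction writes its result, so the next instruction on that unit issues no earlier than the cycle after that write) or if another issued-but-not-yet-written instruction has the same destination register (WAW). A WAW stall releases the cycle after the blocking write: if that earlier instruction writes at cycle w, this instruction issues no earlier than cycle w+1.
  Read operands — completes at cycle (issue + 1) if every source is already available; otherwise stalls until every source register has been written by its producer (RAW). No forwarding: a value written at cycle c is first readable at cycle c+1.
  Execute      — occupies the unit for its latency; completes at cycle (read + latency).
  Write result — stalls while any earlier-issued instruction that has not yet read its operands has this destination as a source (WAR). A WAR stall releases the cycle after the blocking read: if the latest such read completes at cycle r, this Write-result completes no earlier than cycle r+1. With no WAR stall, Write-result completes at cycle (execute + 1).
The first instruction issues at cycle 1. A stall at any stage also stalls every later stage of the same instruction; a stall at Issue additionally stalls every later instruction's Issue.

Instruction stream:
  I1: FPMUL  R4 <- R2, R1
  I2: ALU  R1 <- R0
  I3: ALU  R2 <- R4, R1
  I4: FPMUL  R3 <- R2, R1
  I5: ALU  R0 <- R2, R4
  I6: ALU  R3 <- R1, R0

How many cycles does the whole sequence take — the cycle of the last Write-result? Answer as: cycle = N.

c1: I1→FPMUL
c2: I1 RO | I2→ALU
c3: I2 RO
c4: I2 EX
c5: I2 WR R1
c6: I3→ALU
c7: I1 EX
c8: I1 WR R4
c9: I3 RO | I4→FPMUL
c10: I3 EX
c11: I3 WR R2
c12: I4 RO | I5→ALU
c13: I5 RO
c14: I5 EX
c15: I5 WR R0
c17: I4 EX
c18: I4 WR R3
c19: I6→ALU
c20: I6 RO
c21: I6 EX
c22: I6 WR R3

cycle = 22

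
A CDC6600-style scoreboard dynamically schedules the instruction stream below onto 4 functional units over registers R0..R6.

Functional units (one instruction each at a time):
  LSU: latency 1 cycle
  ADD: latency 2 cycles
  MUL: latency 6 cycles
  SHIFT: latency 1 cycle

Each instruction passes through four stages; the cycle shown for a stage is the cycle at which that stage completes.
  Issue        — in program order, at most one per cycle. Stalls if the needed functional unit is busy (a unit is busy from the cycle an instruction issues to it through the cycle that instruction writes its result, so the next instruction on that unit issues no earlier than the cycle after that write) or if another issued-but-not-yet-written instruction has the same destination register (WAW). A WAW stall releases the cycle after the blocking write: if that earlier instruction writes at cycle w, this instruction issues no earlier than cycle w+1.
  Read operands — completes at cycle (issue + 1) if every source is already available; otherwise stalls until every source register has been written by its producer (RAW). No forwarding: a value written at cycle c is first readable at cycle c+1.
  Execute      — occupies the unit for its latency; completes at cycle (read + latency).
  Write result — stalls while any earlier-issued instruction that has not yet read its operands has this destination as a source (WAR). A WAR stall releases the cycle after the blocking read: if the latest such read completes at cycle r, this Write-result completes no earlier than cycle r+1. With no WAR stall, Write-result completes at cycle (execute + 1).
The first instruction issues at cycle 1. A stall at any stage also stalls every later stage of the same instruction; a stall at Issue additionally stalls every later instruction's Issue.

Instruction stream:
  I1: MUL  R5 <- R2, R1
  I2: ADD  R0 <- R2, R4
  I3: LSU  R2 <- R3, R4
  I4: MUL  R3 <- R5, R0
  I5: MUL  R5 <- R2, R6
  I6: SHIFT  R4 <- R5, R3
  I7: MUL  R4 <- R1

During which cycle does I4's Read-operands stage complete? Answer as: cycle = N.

I1: IS=1 RO=2 EX=8 WR=9
I2: IS=2 RO=3 EX=5 WR=6
I3: IS=3 RO=4 EX=5 WR=6
I4: IS=10 RO=11 EX=17 WR=18  [struct: MUL busy until I1 writes@9]
I5: IS=19 RO=20 EX=26 WR=27  [struct: MUL busy until I4 writes@18]
I6: IS=20 RO=28 EX=29 WR=30  [RAW R5: wait I5 write@27]
I7: IS=31 RO=32 EX=38 WR=39  [WAW R4: wait I6 write@30]

cycle = 11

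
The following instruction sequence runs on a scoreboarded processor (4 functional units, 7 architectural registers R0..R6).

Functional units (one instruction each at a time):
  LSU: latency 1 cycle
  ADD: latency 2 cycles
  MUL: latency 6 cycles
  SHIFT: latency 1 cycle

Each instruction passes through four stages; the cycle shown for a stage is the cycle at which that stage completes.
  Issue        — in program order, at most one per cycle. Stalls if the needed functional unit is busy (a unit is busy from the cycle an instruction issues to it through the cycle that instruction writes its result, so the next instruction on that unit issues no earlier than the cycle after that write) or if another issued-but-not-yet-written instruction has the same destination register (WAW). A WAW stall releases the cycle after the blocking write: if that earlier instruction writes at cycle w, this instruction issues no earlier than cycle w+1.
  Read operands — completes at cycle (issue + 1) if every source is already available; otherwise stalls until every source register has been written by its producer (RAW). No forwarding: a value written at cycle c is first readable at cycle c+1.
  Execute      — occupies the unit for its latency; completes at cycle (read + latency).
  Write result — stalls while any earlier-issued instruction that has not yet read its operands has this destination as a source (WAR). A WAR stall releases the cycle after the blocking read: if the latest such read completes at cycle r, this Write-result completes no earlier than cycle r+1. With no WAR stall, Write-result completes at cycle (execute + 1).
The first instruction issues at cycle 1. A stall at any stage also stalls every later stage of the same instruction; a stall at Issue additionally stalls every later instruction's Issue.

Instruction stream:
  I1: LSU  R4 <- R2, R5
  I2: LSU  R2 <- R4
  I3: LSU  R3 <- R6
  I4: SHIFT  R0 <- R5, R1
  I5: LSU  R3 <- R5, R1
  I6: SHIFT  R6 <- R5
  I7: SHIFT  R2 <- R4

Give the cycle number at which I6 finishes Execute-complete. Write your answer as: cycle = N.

  I1 | 1 | 2 | 3 | 4
  I2 | 5 | 6 | 7 | 8   struct: LSU busy until I1 writes@4
  I3 | 9 | 10 | 11 | 12   struct: LSU busy until I2 writes@8
  I4 | 10 | 11 | 12 | 13
  I5 | 13 | 14 | 15 | 16   struct: LSU busy until I3 writes@12
  I6 | 14 | 15 | 16 | 17
  I7 | 18 | 19 | 20 | 21   struct: SHIFT busy until I6 writes@17

cycle = 16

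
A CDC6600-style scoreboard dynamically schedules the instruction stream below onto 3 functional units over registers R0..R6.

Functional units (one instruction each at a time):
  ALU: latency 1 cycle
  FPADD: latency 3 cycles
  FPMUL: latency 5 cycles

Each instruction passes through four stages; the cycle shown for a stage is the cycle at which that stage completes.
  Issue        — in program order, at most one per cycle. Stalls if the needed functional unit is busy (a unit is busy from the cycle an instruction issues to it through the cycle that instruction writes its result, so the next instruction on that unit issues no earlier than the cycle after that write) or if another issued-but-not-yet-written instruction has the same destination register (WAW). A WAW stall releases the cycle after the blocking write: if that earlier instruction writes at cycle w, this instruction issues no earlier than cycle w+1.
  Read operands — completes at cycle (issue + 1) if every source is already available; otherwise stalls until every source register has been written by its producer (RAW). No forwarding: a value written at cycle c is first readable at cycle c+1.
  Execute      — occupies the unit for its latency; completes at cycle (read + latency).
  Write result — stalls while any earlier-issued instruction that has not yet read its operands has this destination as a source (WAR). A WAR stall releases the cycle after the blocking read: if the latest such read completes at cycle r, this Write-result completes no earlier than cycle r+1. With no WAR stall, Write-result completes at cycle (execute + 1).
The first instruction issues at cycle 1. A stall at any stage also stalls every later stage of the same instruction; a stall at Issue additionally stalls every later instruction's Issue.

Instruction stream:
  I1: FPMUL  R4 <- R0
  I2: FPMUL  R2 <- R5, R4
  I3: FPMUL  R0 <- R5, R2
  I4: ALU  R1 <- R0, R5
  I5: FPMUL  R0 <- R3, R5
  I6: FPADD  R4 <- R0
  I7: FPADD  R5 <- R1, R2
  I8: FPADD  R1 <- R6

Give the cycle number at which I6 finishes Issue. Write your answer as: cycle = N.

c1: I1→FPMUL
c2: I1 RO
c7: I1 EX
c8: I1 WR R4
c9: I2→FPMUL
c10: I2 RO
c15: I2 EX
c16: I2 WR R2
c17: I3→FPMUL
c18: I3 RO, I4→ALU
c23: I3 EX
c24: I3 WR R0
c25: I4 RO, I5→FPMUL
c26: I4 EX, I5 RO, I6→FPADD
c27: I4 WR R1
c31: I5 EX
c32: I5 WR R0
c33: I6 RO
c36: I6 EX
c37: I6 WR R4
c38: I7→FPADD
c39: I7 RO
c42: I7 EX
c43: I7 WR R5
c44: I8→FPADD
c45: I8 RO
c48: I8 EX
c49: I8 WR R1

cycle = 26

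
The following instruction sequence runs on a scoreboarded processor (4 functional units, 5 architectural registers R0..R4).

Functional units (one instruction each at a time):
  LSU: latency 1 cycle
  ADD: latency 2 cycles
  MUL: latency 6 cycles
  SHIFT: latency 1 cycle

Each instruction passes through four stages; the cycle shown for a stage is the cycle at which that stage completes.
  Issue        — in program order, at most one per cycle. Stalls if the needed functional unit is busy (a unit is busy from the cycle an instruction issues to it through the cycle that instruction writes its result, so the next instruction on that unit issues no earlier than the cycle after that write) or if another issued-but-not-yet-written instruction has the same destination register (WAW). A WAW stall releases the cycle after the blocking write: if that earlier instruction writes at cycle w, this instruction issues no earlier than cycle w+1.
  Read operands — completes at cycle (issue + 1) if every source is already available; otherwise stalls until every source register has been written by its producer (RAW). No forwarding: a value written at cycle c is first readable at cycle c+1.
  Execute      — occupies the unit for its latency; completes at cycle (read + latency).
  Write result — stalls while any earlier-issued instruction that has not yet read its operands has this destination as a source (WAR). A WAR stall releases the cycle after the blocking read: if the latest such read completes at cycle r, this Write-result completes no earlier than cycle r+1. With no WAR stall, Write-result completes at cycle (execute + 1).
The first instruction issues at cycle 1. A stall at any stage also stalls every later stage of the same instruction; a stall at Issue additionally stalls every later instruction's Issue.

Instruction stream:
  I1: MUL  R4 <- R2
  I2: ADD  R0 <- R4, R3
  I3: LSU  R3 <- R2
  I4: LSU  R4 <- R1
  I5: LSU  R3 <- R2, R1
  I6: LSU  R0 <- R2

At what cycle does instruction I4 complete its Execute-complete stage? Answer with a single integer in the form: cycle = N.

cycle = 14

c1: issue I1 (MUL)
c2: I1 read-ops, issue I2 (ADD)
c3: issue I3 (LSU)
c4: I3 read-ops
c5: I3 finished on LSU
c8: I1 finished on MUL
c9: I1→R4
c10: I2 read-ops
c11: I3→R3
c12: I2 finished on ADD, issue I4 (LSU)
c13: I2→R0, I4 read-ops
c14: I4 finished on LSU
c15: I4→R4
c16: issue I5 (LSU)
c17: I5 read-ops
c18: I5 finished on LSU
c19: I5→R3
c20: issue I6 (LSU)
c21: I6 read-ops
c22: I6 finished on LSU
c23: I6→R0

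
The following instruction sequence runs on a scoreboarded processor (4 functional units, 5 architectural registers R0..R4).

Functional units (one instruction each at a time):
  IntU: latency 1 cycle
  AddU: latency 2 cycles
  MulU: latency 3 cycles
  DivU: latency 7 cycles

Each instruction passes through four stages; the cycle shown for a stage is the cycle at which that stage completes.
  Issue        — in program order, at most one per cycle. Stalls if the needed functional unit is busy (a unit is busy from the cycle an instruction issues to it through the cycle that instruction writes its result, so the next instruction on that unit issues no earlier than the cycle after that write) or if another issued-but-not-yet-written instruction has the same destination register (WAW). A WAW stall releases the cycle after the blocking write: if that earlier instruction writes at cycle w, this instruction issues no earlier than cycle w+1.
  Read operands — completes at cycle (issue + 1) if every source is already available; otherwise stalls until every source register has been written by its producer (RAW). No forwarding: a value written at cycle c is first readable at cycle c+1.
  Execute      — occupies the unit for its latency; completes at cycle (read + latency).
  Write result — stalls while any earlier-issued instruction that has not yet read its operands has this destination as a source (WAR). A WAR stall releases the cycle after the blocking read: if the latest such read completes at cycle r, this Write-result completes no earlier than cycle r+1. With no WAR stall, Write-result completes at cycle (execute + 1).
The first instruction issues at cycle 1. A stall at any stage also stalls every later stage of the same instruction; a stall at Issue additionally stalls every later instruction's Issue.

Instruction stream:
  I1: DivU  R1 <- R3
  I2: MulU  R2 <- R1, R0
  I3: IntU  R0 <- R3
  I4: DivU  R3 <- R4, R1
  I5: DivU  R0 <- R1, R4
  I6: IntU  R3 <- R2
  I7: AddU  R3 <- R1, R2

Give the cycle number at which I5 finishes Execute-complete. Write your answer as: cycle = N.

I1: IS=1 RO=2 EX=9 WR=10
I2: IS=2 RO=11 EX=14 WR=15  [RAW R1: wait I1 write@10]
I3: IS=3 RO=4 EX=5 WR=12  [WAR R0: wait I2 read@11]
I4: IS=11 RO=12 EX=19 WR=20  [struct: DivU busy until I1 writes@10]
I5: IS=21 RO=22 EX=29 WR=30  [struct: DivU busy until I4 writes@20]
I6: IS=22 RO=23 EX=24 WR=25
I7: IS=26 RO=27 EX=29 WR=30  [WAW R3: wait I6 write@25]

cycle = 29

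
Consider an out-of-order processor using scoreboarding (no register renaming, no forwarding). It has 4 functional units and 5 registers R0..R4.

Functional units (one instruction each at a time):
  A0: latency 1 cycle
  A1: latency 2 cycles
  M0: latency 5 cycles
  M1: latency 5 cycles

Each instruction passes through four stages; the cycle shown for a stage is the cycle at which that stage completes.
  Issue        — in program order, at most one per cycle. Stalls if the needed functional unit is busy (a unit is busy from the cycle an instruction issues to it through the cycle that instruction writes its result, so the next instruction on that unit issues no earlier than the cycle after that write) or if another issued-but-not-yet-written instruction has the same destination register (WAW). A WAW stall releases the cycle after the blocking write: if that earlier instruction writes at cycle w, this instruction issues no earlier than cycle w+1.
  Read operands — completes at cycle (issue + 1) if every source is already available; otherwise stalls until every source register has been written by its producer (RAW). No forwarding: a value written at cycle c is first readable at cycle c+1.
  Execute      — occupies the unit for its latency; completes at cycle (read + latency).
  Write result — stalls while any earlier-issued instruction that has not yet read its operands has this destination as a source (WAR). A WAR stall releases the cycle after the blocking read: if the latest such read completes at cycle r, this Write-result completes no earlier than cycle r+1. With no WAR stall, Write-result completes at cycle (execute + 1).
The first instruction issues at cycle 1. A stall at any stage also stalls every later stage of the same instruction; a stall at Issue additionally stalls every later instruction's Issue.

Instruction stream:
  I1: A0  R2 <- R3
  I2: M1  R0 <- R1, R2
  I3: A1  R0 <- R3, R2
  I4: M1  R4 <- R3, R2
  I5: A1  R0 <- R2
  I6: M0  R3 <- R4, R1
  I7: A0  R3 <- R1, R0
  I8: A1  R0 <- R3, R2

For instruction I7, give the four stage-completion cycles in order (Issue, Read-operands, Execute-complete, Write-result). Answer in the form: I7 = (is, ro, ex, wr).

c1: I1 dispatched to A0
c2: I1 operands ready, I2 dispatched to M1
c3: I1 complete
c4: R2←I1
c5: I2 operands ready
c10: I2 complete
c11: R0←I2
c12: I3 dispatched to A1
c13: I3 operands ready, I4 dispatched to M1
c14: I4 operands ready
c15: I3 complete
c16: R0←I3
c17: I5 dispatched to A1
c18: I5 operands ready, I6 dispatched to M0
c19: I4 complete
c20: R4←I4, I5 complete
c21: R0←I5, I6 operands ready
c26: I6 complete
c27: R3←I6
c28: I7 dispatched to A0
c29: I7 operands ready, I8 dispatched to A1
c30: I7 complete
c31: R3←I7
c32: I8 operands ready
c34: I8 complete
c35: R0←I8

I7 = (28, 29, 30, 31)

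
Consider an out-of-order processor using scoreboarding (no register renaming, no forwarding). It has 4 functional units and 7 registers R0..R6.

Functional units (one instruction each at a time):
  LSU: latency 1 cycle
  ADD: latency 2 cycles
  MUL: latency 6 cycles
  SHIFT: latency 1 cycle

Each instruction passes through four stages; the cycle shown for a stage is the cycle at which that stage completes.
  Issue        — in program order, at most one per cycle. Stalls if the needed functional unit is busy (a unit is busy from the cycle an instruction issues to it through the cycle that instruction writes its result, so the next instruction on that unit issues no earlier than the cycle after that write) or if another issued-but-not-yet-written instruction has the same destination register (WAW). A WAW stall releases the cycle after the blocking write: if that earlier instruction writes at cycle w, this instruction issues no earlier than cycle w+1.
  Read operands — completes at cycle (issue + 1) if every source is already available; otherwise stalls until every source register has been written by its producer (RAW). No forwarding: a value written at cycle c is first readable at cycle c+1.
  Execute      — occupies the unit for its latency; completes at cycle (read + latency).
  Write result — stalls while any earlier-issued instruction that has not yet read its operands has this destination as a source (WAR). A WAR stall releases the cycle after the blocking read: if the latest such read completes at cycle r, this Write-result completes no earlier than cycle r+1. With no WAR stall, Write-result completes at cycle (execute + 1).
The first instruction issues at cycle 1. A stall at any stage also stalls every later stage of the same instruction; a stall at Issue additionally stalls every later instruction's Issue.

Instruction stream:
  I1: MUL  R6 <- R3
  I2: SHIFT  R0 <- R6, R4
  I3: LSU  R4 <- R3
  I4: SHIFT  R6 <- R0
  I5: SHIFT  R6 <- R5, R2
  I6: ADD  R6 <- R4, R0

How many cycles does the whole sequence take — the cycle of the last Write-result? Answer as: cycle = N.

I1 -> (1, 2, 8, 9)
I2 -> (2, 10, 11, 12)  // RAW R6: wait I1 write@9
I3 -> (3, 4, 5, 11)  // WAR R4: wait I2 read@10
I4 -> (13, 14, 15, 16)  // struct: SHIFT busy until I2 writes@12
I5 -> (17, 18, 19, 20)  // struct: SHIFT busy until I4 writes@16
I6 -> (21, 22, 24, 25)  // WAW R6: wait I5 write@20

cycle = 25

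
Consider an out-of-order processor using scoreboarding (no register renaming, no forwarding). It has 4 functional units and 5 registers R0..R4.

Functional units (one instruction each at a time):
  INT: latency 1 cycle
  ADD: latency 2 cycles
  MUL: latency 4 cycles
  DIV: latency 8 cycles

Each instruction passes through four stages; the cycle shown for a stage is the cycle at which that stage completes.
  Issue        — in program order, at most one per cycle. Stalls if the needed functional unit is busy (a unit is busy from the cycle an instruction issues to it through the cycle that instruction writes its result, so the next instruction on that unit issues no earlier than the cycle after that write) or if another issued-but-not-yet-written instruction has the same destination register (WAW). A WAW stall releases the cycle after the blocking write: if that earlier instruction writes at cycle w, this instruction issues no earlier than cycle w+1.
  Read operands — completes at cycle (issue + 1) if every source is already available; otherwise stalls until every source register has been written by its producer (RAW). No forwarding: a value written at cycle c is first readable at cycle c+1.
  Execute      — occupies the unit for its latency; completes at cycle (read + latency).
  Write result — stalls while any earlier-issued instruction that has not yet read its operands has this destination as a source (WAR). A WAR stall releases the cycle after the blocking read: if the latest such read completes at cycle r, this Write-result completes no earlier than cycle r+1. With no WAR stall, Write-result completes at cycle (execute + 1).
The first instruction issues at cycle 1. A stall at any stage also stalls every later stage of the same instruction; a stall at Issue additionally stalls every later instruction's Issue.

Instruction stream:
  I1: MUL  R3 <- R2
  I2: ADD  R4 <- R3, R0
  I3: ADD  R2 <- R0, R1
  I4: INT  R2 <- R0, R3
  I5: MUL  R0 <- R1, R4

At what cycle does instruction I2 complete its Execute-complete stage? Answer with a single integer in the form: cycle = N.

[I1] 1/2/6/7
[I2] 2/8/10/11  (RAW R3: wait I1 write@7)
[I3] 12/13/15/16  (struct: ADD busy until I2 writes@11)
[I4] 17/18/19/20  (WAW R2: wait I3 write@16)
[I5] 18/19/23/24

cycle = 10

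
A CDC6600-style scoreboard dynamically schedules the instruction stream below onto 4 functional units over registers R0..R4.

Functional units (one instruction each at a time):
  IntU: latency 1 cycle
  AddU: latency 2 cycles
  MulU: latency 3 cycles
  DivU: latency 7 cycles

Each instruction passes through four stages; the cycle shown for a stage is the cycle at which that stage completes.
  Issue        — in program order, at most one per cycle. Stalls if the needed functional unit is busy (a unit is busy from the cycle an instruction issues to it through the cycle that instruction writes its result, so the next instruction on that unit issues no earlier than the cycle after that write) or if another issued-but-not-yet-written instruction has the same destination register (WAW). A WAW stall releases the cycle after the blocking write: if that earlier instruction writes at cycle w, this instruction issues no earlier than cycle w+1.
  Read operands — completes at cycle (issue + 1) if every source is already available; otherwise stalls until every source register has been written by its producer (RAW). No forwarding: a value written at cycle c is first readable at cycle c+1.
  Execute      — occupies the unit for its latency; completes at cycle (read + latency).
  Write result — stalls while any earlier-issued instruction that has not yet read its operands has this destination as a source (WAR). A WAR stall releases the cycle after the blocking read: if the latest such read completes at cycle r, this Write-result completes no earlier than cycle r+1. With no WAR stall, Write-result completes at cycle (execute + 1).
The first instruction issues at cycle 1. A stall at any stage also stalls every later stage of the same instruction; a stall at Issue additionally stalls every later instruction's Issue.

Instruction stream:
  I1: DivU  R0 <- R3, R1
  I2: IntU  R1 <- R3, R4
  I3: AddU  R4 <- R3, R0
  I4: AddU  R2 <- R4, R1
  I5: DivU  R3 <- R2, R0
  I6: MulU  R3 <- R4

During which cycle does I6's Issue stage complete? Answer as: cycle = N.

I1: IS=1 RO=2 EX=9 WR=10
I2: IS=2 RO=3 EX=4 WR=5
I3: IS=3 RO=11 EX=13 WR=14  [RAW R0: wait I1 write@10]
I4: IS=15 RO=16 EX=18 WR=19  [struct: AddU busy until I3 writes@14]
I5: IS=16 RO=20 EX=27 WR=28  [RAW R2: wait I4 write@19]
I6: IS=29 RO=30 EX=33 WR=34  [WAW R3: wait I5 write@28]

cycle = 29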